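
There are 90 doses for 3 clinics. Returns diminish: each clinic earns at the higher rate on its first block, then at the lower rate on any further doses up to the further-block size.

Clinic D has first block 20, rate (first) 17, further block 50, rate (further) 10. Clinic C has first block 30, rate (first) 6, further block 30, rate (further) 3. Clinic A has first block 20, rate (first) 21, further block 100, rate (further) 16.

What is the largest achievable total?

Treat each block as its own option and order by rate: Clinic A/T1 21 > Clinic D/T1 17 > Clinic A/T2 16 > Clinic D/T2 10 > Clinic C/T1 6 > Clinic C/T2 3.
Clinic A/T1 (21): +20 → 70 left.
Fill Clinic D T1 block (20 at 17) → 50 left.
Clinic A T2 at 16: only 50 left, fill 50.
Total = 21×20 + 17×20 + 16×50 = 1560.

1560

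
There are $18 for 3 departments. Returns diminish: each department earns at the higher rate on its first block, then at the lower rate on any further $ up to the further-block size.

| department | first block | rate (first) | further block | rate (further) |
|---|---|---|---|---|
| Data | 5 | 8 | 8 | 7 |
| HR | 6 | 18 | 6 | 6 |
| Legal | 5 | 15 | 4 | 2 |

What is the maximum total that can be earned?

Treat each block as its own option and order by rate: HR/tier1 18 > Legal/tier1 15 > Data/tier1 8 > Data/tier2 7 > HR/tier2 6 > Legal/tier2 2.
HR tier1 at 18: fill all 6 → 12 left.
Legal/tier1 (15): +5 → 7 left.
Fill Data tier1 block (5 at 8) → 2 left.
2 remain; put them into Data tier2 at 7.
Total = 18×6 + 15×5 + 8×5 + 7×2 = 237.

237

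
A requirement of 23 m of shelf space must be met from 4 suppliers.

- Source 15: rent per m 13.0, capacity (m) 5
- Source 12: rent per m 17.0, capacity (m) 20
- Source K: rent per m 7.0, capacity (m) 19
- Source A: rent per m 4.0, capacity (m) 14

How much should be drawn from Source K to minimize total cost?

9

Use suppliers in increasing cost order.
Source A at 4.0: take all 14 m → 9 still needed.
Take 9 from Source K at 7.0 to finish.
Source 15, Source 12: unused.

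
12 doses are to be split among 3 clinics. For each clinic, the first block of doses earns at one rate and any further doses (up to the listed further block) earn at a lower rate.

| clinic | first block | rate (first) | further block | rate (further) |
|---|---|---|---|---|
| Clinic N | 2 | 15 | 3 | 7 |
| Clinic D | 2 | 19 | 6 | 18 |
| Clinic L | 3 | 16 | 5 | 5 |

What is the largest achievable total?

209

Rank every tier by rate: Clinic D/T1 19 > Clinic D/T2 18 > Clinic L/T1 16 > Clinic N/T1 15 > Clinic N/T2 7 > Clinic L/T2 5.
Clinic D/T1 (19): +2 ; 10 left.
Clinic D/T2 (18): +6 ; 4 left.
Clinic L/T1 (16): +3 ; 1 left.
1 remain; put them into Clinic N T1 at 15.
Total = 19×2 + 18×6 + 16×3 + 15×1 = 209.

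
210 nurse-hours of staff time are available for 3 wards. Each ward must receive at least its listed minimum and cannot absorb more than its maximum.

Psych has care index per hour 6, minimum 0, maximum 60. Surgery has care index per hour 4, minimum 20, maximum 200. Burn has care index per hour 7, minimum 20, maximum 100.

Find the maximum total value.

Meeting every minimum uses 0+20+20 = 40 nurse-hours, leaving 170.
Order the wards by care index per hour: Burn 7 > Psych 6 > Surgery 4.
Burn takes 80 more to reach its cap of 100 — 90 left.
Give Psych 60 more to hit its cap of 60 — 30 left.
Only 30 left; Surgery takes them to reach 50.
Total = 6×60 + 4×50 + 7×100 = 1260.

1260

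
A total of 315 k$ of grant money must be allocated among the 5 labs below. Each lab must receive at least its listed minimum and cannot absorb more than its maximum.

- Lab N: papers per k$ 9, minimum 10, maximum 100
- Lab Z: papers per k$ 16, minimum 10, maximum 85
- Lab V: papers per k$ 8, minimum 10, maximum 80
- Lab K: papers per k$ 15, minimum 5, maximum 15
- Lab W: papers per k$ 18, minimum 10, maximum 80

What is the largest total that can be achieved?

4205

Meeting every minimum uses 10+10+10+5+10 = 45 k$, leaving 270.
Order the labs by papers per k$: Lab W 18 > Lab Z 16 > Lab K 15 > Lab N 9 > Lab V 8.
Give Lab W 70 more to hit its cap of 80 → 200 left.
Lab Z: +75 to 85 (cap) → 125 left.
Give Lab K 10 more to hit its cap of 15 → 115 left.
Lab N takes 90 more to reach its cap of 100 → 25 left.
Lab V has room for 70 more but only 25 remain, so it gets 35.
Total = 9×100 + 16×85 + 8×35 + 15×15 + 18×80 = 4205.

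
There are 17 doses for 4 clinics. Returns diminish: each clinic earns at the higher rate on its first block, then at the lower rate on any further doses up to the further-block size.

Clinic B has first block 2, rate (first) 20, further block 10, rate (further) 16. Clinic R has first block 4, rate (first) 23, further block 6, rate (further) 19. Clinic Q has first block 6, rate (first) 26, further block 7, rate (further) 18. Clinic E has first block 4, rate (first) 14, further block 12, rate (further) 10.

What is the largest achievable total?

383

Treat each block as its own option and order by rate: Clinic Q/first 26 > Clinic R/first 23 > Clinic B/first 20 > Clinic R/second 19 > Clinic Q/second 18 > Clinic B/second 16 > Clinic E/first 14 > Clinic E/second 10.
Clinic Q first at 26: fill all 6 — 11 left.
Clinic R first at 23: fill all 4 — 7 left.
Clinic B/first (20): +2 — 5 left.
Clinic R/second: +5 of 6 at 19; pool empty.
Total = 26×6 + 23×4 + 20×2 + 19×5 = 383.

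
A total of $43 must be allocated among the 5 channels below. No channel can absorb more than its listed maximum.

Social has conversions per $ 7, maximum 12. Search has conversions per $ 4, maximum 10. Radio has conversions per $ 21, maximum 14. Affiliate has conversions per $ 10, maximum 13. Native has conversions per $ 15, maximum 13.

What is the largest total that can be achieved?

640

Order the channels by conversions per $: Radio 21 > Native 15 > Affiliate 10 > Social 7 > Search 4.
Radio takes 14 to reach its cap of 14 → 29 left.
Native takes 13 to reach its cap of 13 → 16 left.
Affiliate takes 13 to reach its cap of 13 → 3 left.
Social has room for 12 but only 3 remain, so it gets 3.
Total = 7×3 + 21×14 + 10×13 + 15×13 = 640.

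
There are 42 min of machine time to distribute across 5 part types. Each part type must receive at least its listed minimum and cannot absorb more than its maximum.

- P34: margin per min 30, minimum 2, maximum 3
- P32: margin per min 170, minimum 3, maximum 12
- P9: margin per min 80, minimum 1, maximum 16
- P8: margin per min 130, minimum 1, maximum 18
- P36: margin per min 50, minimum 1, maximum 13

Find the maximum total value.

5210

Meeting every minimum uses 2+3+1+1+1 = 8 min, leaving 34.
Highest margin per min first: P32 170 > P8 130 > P9 80 > P36 50 > P34 30.
Give P32 9 more to hit its cap of 12 → 25 left.
Give P8 17 more to hit its cap of 18 → 8 left.
Only 8 left; P9 takes them to reach 9.
Total = 30×2 + 170×12 + 80×9 + 130×18 + 50×1 = 5210.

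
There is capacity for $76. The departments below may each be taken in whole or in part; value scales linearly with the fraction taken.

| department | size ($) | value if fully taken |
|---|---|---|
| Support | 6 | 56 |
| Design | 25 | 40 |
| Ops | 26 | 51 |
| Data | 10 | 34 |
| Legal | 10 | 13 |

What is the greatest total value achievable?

192.7

Rank by value-to-size ratio: Support 56/6≈9.33, Data 34/10≈3.4, Ops 51/26≈1.96, Design 40/25≈1.6, Legal 13/10≈1.3.
All 6 $ of Support fit (value 56) — 70 remain.
Data: take in full, 10 $ for value 34 — 60 left.
All 26 $ of Ops fit (value 51) — 34 remain.
Design: take in full, 25 $ for value 40 — 9 left.
Only 9 $ remain; take 9/10 of Legal for value 13×9/10 = 11.7.
Total value = 192.7.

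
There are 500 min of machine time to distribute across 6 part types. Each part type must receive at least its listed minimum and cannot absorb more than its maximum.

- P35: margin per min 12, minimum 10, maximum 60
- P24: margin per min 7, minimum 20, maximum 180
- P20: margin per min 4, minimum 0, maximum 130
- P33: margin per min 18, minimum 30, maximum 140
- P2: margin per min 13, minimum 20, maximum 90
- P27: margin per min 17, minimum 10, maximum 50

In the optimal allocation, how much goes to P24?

160

Meeting every minimum uses 10+20+0+30+20+10 = 90 min, leaving 410.
Highest margin per min first: P33 18 > P27 17 > P2 13 > P35 12 > P24 7 > P20 4.
P33 takes 110 more to reach its cap of 140 — 300 left.
P27: +40 to 50 (cap) — 260 left.
P2 takes 70 more to reach its cap of 90 — 190 left.
P35 takes 50 more to reach its cap of 60 — 140 left.
Only 140 left; P24 takes them to reach 160.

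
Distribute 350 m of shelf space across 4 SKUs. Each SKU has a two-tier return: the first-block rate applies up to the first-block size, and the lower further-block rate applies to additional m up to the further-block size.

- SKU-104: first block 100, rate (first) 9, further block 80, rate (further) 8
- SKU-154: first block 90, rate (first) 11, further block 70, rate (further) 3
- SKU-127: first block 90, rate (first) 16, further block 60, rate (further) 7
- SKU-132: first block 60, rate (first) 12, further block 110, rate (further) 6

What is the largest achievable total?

Order all 8 blocks by rate: SKU-127/first 16 > SKU-132/first 12 > SKU-154/first 11 > SKU-104/first 9 > SKU-104/second 8 > SKU-127/second 7 > SKU-132/second 6 > SKU-154/second 3.
SKU-127/first (16): +90 — 260 left.
Fill SKU-132 first block (60 at 12) — 200 left.
SKU-154 first at 11: fill all 90 — 110 left.
Fill SKU-104 first block (100 at 9) — 10 left.
10 remain; put them into SKU-104 second at 8.
Total = 16×90 + 12×60 + 11×90 + 9×100 + 8×10 = 4130.

4130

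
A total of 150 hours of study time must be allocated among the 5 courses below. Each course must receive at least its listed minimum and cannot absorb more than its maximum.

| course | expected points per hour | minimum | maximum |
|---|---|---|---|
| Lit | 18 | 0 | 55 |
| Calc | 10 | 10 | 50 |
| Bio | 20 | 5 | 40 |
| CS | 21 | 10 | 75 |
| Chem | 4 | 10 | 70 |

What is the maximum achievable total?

2785

Meeting every minimum uses 0+10+5+10+10 = 35 hours, leaving 115.
Highest expected points per hour first: CS 21 > Bio 20 > Lit 18 > Calc 10 > Chem 4.
Give CS 65 more to hit its cap of 75 ; 50 left.
Bio: +35 to 40 (cap) ; 15 left.
Lit has room for 55 more but only 15 remain, so it gets 15.
Total = 18×15 + 10×10 + 20×40 + 21×75 + 4×10 = 2785.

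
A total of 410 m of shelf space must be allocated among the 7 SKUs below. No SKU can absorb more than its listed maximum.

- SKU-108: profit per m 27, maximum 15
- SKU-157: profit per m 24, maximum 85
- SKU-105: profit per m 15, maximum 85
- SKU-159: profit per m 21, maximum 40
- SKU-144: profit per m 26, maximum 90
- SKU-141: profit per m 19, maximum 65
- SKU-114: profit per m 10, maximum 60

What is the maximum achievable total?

Order the SKUs by profit per m: SKU-108 27 > SKU-144 26 > SKU-157 24 > SKU-159 21 > SKU-141 19 > SKU-105 15 > SKU-114 10.
SKU-108: +15 to 15 (cap) — 395 left.
Give SKU-144 90 to hit its cap of 90 — 305 left.
SKU-157: +85 to 85 (cap) — 220 left.
SKU-159: +40 to 40 (cap) — 180 left.
SKU-141 takes 65 to reach its cap of 65 — 115 left.
Give SKU-105 85 to hit its cap of 85 — 30 left.
SKU-114: +30 (room for 60) → 30. Pool exhausted.
Total = 27×15 + 24×85 + 15×85 + 21×40 + 26×90 + 19×65 + 10×30 = 8435.

8435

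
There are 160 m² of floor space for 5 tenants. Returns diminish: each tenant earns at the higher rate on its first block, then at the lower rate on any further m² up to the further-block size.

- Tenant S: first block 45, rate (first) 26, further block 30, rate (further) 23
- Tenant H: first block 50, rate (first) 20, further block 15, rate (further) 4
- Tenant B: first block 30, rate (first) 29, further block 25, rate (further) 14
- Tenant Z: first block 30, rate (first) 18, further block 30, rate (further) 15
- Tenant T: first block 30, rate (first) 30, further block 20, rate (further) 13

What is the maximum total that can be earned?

Order all 10 blocks by rate: Tenant T/T1 30 > Tenant B/T1 29 > Tenant S/T1 26 > Tenant S/T2 23 > Tenant H/T1 20 > Tenant Z/T1 18 > Tenant Z/T2 15 > Tenant B/T2 14 > Tenant T/T2 13 > Tenant H/T2 4.
Fill Tenant T T1 block (30 at 30) — 130 left.
Tenant B T1 at 29: fill all 30 — 100 left.
Fill Tenant S T1 block (45 at 26) — 55 left.
Tenant S/T2 (23): +30 — 25 left.
25 remain; put them into Tenant H T1 at 20.
Total = 30×30 + 29×30 + 26×45 + 23×30 + 20×25 = 4130.

4130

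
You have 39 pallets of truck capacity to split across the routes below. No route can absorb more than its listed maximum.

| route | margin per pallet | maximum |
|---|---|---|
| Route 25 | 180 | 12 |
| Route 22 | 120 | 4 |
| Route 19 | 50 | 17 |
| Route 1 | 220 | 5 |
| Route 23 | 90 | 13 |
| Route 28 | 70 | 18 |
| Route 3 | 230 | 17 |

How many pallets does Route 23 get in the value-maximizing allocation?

1

Highest margin per pallet first: Route 3 230 > Route 1 220 > Route 25 180 > Route 22 120 > Route 23 90 > Route 28 70 > Route 19 50.
Route 3: +17 to 17 (cap) → 22 left.
Give Route 1 5 to hit its cap of 5 → 17 left.
Route 25: +12 to 12 (cap) → 5 left.
Route 22 takes 4 to reach its cap of 4 → 1 left.
Route 23: +1 (room for 13) → 1. Pool exhausted.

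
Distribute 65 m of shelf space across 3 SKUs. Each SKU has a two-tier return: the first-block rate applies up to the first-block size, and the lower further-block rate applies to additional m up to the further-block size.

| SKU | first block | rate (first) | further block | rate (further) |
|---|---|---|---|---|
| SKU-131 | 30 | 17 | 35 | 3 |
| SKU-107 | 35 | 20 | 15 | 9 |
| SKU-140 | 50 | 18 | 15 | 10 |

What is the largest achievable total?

1240

Order all 6 blocks by rate: SKU-107/T1 20 > SKU-140/T1 18 > SKU-131/T1 17 > SKU-140/T2 10 > SKU-107/T2 9 > SKU-131/T2 3.
SKU-107/T1 (20): +35 — 30 left.
SKU-140 T1 at 18: only 30 left, fill 30.
Total = 20×35 + 18×30 = 1240.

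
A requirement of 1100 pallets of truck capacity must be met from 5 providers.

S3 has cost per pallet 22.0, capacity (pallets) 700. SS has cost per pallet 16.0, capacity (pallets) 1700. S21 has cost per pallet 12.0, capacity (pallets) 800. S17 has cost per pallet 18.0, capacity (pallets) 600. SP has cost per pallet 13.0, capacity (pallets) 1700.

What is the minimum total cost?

Fill from the cheapest provider first.
Take 800 from S21 at 12.0 ; need 300 more.
SP (13.0): take the remaining 300 ; done.
SS, S17, S3: unused.
Cost = 800×12.0 + 300×13.0 = 13500.

13500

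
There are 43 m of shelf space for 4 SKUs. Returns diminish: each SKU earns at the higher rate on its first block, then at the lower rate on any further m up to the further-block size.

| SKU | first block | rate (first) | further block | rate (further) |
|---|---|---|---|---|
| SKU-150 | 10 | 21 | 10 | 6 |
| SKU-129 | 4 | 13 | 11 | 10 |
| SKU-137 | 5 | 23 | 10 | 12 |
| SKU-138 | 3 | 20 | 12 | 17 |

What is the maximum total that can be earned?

749

Treat each block as its own option and order by rate: SKU-137/tier1 23 > SKU-150/tier1 21 > SKU-138/tier1 20 > SKU-138/tier2 17 > SKU-129/tier1 13 > SKU-137/tier2 12 > SKU-129/tier2 10 > SKU-150/tier2 6.
Fill SKU-137 tier1 block (5 at 23) — 38 left.
SKU-150 tier1 at 21: fill all 10 — 28 left.
SKU-138/tier1 (20): +3 — 25 left.
SKU-138 tier2 at 17: fill all 12 — 13 left.
Fill SKU-129 tier1 block (4 at 13) — 9 left.
SKU-137/tier2: +9 of 10 at 12; pool empty.
Total = 23×5 + 21×10 + 20×3 + 17×12 + 13×4 + 12×9 = 749.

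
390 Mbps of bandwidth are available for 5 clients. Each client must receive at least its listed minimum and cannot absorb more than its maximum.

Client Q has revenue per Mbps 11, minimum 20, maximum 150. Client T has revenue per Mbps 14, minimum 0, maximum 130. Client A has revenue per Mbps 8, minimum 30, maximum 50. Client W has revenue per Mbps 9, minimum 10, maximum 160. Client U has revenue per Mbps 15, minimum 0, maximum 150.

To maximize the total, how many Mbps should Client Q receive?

70

Meeting every minimum uses 20+0+30+10+0 = 60 Mbps, leaving 330.
Rank by revenue per Mbps: Client U 15 > Client T 14 > Client Q 11 > Client W 9 > Client A 8.
Client U takes 150 more to reach its cap of 150 — 180 left.
Client T: +130 to 130 (cap) — 50 left.
Only 50 left; Client Q takes them to reach 70.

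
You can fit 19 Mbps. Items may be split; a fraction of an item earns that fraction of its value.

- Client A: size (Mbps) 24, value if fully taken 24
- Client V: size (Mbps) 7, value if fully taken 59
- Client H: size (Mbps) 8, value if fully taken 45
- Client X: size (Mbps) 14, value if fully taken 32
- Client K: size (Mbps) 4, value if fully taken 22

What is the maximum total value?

Sort by value density: Client V 59/7≈8.43, Client H 45/8≈5.62, Client K 22/4≈5.5, Client X 32/14≈2.29, Client A 24/24≈1.
All 7 Mbps of Client V fit (value 59) → 12 remain.
Take all of Client H (8 Mbps, value 45) → 4 Mbps left.
All 4 Mbps of Client K fit (value 22) → 0 remain.
Total value = 126.

126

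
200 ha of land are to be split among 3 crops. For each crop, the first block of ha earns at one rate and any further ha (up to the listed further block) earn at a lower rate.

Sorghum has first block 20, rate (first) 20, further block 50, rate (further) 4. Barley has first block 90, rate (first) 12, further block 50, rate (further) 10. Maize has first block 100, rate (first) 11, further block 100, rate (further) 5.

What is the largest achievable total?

Rank every tier by rate: Sorghum/tier1 20 > Barley/tier1 12 > Maize/tier1 11 > Barley/tier2 10 > Maize/tier2 5 > Sorghum/tier2 4.
Fill Sorghum tier1 block (20 at 20) → 180 left.
Barley/tier1 (12): +90 → 90 left.
90 remain; put them into Maize tier1 at 11.
Total = 20×20 + 12×90 + 11×90 = 2470.

2470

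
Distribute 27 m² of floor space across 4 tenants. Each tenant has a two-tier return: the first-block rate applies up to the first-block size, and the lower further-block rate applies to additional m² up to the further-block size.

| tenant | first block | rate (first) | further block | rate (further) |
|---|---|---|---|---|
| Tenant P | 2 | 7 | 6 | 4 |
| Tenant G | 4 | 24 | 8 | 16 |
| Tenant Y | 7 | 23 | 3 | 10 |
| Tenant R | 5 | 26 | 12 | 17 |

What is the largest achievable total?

Rank every tier by rate: Tenant R/first 26 > Tenant G/first 24 > Tenant Y/first 23 > Tenant R/second 17 > Tenant G/second 16 > Tenant Y/second 10 > Tenant P/first 7 > Tenant P/second 4.
Tenant R/first (26): +5 → 22 left.
Tenant G/first (24): +4 → 18 left.
Tenant Y first at 23: fill all 7 → 11 left.
Tenant R/second: +11 of 12 at 17; pool empty.
Total = 26×5 + 24×4 + 23×7 + 17×11 = 574.

574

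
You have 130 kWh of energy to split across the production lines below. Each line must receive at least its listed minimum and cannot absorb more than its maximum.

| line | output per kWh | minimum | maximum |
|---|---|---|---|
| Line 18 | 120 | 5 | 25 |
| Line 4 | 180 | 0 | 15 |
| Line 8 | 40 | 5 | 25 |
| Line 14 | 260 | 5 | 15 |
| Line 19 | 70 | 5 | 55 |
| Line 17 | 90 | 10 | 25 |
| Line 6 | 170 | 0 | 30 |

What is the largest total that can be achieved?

18200

Meeting every minimum uses 5+0+5+5+5+10+0 = 30 kWh, leaving 100.
Order the production lines by output per kWh: Line 14 260 > Line 4 180 > Line 6 170 > Line 18 120 > Line 17 90 > Line 19 70 > Line 8 40.
Line 14: +10 to 15 (cap) — 90 left.
Give Line 4 15 more to hit its cap of 15 — 75 left.
Give Line 6 30 more to hit its cap of 30 — 45 left.
Line 18: +20 to 25 (cap) — 25 left.
Line 17 takes 15 more to reach its cap of 25 — 10 left.
Line 19: +10 (room for 50) → 15. Pool exhausted.
Total = 120×25 + 180×15 + 40×5 + 260×15 + 70×15 + 90×25 + 170×30 = 18200.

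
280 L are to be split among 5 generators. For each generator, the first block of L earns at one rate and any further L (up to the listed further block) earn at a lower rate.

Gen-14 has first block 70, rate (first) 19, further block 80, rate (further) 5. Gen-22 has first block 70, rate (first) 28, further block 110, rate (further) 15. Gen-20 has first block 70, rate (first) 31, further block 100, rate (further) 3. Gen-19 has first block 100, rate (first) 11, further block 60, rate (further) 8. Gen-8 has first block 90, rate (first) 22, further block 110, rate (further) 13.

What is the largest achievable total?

7060

Treat each block as its own option and order by rate: Gen-20/T1 31 > Gen-22/T1 28 > Gen-8/T1 22 > Gen-14/T1 19 > Gen-22/T2 15 > Gen-8/T2 13 > Gen-19/T1 11 > Gen-19/T2 8 > Gen-14/T2 5 > Gen-20/T2 3.
Gen-20 T1 at 31: fill all 70 — 210 left.
Gen-22/T1 (28): +70 — 140 left.
Gen-8/T1 (22): +90 — 50 left.
50 remain; put them into Gen-14 T1 at 19.
Total = 31×70 + 28×70 + 22×90 + 19×50 = 7060.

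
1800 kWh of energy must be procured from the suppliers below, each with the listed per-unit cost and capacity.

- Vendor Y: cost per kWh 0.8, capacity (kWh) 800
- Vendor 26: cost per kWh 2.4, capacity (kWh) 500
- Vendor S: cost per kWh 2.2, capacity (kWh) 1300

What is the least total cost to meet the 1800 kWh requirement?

2840

Use suppliers in increasing cost order.
Vendor Y (0.8): use full 800 → 1000 kWh to go.
Vendor S at 2.2: take 1000 of its 1300 → requirement met.
Vendor 26: unused.
Cost = 800×0.8 + 1000×2.2 = 2840.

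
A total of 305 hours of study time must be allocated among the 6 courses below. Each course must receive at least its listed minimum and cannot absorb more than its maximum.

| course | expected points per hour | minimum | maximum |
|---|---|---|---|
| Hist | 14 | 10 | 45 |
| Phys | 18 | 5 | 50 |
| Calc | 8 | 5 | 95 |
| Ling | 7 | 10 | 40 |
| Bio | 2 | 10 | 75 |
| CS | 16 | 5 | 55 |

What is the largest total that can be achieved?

3490

Meeting every minimum uses 10+5+5+10+10+5 = 45 hours, leaving 260.
Highest expected points per hour first: Phys 18 > CS 16 > Hist 14 > Calc 8 > Ling 7 > Bio 2.
Phys takes 45 more to reach its cap of 50 ; 215 left.
CS: +50 to 55 (cap) ; 165 left.
Give Hist 35 more to hit its cap of 45 ; 130 left.
Calc: +90 to 95 (cap) ; 40 left.
Ling: +30 to 40 (cap) ; 10 left.
Only 10 left; Bio takes them to reach 20.
Total = 14×45 + 18×50 + 8×95 + 7×40 + 2×20 + 16×55 = 3490.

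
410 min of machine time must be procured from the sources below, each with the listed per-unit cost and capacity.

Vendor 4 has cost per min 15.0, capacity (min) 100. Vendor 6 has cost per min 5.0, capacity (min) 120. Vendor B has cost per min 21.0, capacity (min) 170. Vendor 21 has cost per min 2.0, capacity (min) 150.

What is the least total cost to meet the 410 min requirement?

3240

Use sources in increasing cost order.
Vendor 21 at 2.0: take all 150 min ; 260 still needed.
Vendor 6 (5.0): use full 120 ; 140 min to go.
Take 100 from Vendor 4 at 15.0 ; need 40 more.
Take 40 from Vendor B at 21.0 to finish.
Cost = 150×2.0 + 120×5.0 + 100×15.0 + 40×21.0 = 3240.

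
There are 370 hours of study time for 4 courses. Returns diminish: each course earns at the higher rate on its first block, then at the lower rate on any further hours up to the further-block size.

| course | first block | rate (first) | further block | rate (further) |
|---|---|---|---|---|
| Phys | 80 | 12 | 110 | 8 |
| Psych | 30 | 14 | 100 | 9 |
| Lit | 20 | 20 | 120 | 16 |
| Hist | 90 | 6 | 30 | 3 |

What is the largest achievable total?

4760

Rank every tier by rate: Lit/T1 20 > Lit/T2 16 > Psych/T1 14 > Phys/T1 12 > Psych/T2 9 > Phys/T2 8 > Hist/T1 6 > Hist/T2 3.
Fill Lit T1 block (20 at 20) — 350 left.
Lit/T2 (16): +120 — 230 left.
Fill Psych T1 block (30 at 14) — 200 left.
Phys/T1 (12): +80 — 120 left.
Psych T2 at 9: fill all 100 — 20 left.
Phys T2 at 8: only 20 left, fill 20.
Total = 20×20 + 16×120 + 14×30 + 12×80 + 9×100 + 8×20 = 4760.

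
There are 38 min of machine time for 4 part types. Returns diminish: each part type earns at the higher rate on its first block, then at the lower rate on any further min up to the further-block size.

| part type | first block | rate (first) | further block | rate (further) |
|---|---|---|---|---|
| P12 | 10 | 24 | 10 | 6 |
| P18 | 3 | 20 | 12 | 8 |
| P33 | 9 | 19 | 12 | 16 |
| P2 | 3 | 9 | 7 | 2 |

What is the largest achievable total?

Order all 8 blocks by rate: P12/T1 24 > P18/T1 20 > P33/T1 19 > P33/T2 16 > P2/T1 9 > P18/T2 8 > P12/T2 6 > P2/T2 2.
P12/T1 (24): +10 → 28 left.
P18/T1 (20): +3 → 25 left.
Fill P33 T1 block (9 at 19) → 16 left.
Fill P33 T2 block (12 at 16) → 4 left.
Fill P2 T1 block (3 at 9) → 1 left.
P18/T2: +1 of 12 at 8; pool empty.
Total = 24×10 + 20×3 + 19×9 + 16×12 + 9×3 + 8×1 = 698.

698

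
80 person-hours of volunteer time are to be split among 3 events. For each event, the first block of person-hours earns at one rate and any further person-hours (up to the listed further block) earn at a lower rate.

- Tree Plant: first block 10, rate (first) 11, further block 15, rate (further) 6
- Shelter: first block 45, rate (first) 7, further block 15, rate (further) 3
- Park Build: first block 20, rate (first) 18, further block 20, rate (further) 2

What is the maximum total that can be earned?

Treat each block as its own option and order by rate: Park Build/first 18 > Tree Plant/first 11 > Shelter/first 7 > Tree Plant/second 6 > Shelter/second 3 > Park Build/second 2.
Fill Park Build first block (20 at 18) → 60 left.
Fill Tree Plant first block (10 at 11) → 50 left.
Shelter/first (7): +45 → 5 left.
Tree Plant second at 6: only 5 left, fill 5.
Total = 18×20 + 11×10 + 7×45 + 6×5 = 815.

815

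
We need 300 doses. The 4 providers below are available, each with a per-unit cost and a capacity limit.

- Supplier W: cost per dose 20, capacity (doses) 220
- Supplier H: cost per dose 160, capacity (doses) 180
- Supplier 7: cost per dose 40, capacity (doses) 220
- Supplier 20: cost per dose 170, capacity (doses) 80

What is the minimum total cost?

Cheapest first:
Take 220 from Supplier W at 20 — need 80 more.
Supplier 7 at 40: take 80 of its 220 — requirement met.
Supplier H, Supplier 20: unused.
Cost = 220×20 + 80×40 = 7600.

7600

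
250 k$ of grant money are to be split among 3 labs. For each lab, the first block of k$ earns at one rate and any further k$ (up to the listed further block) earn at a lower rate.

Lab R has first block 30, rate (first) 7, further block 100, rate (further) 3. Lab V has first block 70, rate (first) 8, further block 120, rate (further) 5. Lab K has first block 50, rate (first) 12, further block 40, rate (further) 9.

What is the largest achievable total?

Order all 6 blocks by rate: Lab K/first 12 > Lab K/second 9 > Lab V/first 8 > Lab R/first 7 > Lab V/second 5 > Lab R/second 3.
Fill Lab K first block (50 at 12) ; 200 left.
Fill Lab K second block (40 at 9) ; 160 left.
Lab V first at 8: fill all 70 ; 90 left.
Lab R/first (7): +30 ; 60 left.
Lab V second at 5: only 60 left, fill 60.
Total = 12×50 + 9×40 + 8×70 + 7×30 + 5×60 = 2030.

2030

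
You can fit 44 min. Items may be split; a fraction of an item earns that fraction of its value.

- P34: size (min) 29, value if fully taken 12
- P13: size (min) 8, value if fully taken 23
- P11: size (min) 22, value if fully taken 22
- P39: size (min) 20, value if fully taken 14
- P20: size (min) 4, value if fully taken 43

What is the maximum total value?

95

Sort by value density: P20 43/4≈10.8, P13 23/8≈2.88, P11 22/22≈1, P39 14/20≈0.7, P34 12/29≈0.414.
All 4 min of P20 fit (value 43) ; 40 remain.
P13: take in full, 8 min for value 23 ; 32 left.
All 22 min of P11 fit (value 22) ; 10 remain.
Fill the last 10 min with part of P39: 10/20 of it earns 7.
Total value = 95.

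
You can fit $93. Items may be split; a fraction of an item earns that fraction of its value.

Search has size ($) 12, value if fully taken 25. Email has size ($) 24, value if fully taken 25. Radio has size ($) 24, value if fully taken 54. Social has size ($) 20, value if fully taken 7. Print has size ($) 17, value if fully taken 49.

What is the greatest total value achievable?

Best value per unit of size first: Print 49/17≈2.88, Radio 54/24≈2.25, Search 25/12≈2.08, Email 25/24≈1.04, Social 7/20≈0.35.
Print: take in full, 17 $ for value 49 — 76 left.
Radio: take in full, 24 $ for value 54 — 52 left.
All 12 $ of Search fit (value 25) — 40 remain.
All 24 $ of Email fit (value 25) — 16 remain.
Fill the last 16 $ with part of Social: 16/20 of it earns 5.6.
Total value = 158.6.

158.6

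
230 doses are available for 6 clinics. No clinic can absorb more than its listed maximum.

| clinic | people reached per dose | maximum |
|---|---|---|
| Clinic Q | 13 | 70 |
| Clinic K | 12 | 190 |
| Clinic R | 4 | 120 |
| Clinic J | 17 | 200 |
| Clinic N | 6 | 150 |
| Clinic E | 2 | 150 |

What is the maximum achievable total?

3790

Rank by people reached per dose: Clinic J 17 > Clinic Q 13 > Clinic K 12 > Clinic N 6 > Clinic R 4 > Clinic E 2.
Give Clinic J 200 to hit its cap of 200 → 30 left.
Clinic Q has room for 70 but only 30 remain, so it gets 30.
Total = 13×30 + 17×200 = 3790.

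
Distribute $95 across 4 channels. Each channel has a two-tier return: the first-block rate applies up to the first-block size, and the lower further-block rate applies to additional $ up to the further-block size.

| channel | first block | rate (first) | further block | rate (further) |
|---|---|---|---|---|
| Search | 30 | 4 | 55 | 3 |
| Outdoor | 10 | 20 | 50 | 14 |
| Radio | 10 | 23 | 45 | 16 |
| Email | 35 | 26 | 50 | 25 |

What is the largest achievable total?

Rank every tier by rate: Email/tier1 26 > Email/tier2 25 > Radio/tier1 23 > Outdoor/tier1 20 > Radio/tier2 16 > Outdoor/tier2 14 > Search/tier1 4 > Search/tier2 3.
Email/tier1 (26): +35 → 60 left.
Fill Email tier2 block (50 at 25) → 10 left.
Radio/tier1 (23): +10 → 0 left.
Total = 26×35 + 25×50 + 23×10 = 2390.

2390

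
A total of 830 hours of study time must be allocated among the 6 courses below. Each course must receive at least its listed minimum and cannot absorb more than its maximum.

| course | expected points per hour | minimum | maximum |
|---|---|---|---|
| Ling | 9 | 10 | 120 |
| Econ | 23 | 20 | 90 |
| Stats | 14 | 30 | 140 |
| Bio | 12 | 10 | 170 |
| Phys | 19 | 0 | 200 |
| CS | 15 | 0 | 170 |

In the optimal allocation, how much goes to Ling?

60

Meeting every minimum uses 10+20+30+10+0+0 = 70 hours, leaving 760.
Highest expected points per hour first: Econ 23 > Phys 19 > CS 15 > Stats 14 > Bio 12 > Ling 9.
Give Econ 70 more to hit its cap of 90 → 690 left.
Give Phys 200 more to hit its cap of 200 → 490 left.
CS: +170 to 170 (cap) → 320 left.
Give Stats 110 more to hit its cap of 140 → 210 left.
Bio: +160 to 170 (cap) → 50 left.
Ling has room for 110 more but only 50 remain, so it gets 60.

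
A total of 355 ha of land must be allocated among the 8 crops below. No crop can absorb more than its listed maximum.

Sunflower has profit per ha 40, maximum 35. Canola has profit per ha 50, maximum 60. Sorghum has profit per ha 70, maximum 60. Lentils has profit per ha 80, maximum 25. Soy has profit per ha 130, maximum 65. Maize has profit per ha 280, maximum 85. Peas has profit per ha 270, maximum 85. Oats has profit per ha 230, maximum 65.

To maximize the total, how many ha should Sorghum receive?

Highest profit per ha first: Maize 280 > Peas 270 > Oats 230 > Soy 130 > Lentils 80 > Sorghum 70 > Canola 50 > Sunflower 40.
Maize: +85 to 85 (cap) — 270 left.
Give Peas 85 to hit its cap of 85 — 185 left.
Oats: +65 to 65 (cap) — 120 left.
Soy takes 65 to reach its cap of 65 — 55 left.
Lentils: +25 to 25 (cap) — 30 left.
Sorghum: +30 (room for 60) → 30. Pool exhausted.

30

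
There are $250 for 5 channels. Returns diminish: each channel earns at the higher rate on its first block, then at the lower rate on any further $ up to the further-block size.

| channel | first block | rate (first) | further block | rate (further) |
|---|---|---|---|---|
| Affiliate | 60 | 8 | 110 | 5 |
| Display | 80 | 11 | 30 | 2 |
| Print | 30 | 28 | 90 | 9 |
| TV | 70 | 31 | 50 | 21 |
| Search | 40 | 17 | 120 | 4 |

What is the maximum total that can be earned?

Order all 10 blocks by rate: TV/tier1 31 > Print/tier1 28 > TV/tier2 21 > Search/tier1 17 > Display/tier1 11 > Print/tier2 9 > Affiliate/tier1 8 > Affiliate/tier2 5 > Search/tier2 4 > Display/tier2 2.
TV tier1 at 31: fill all 70 — 180 left.
Print/tier1 (28): +30 — 150 left.
Fill TV tier2 block (50 at 21) — 100 left.
Search tier1 at 17: fill all 40 — 60 left.
Display tier1 at 11: only 60 left, fill 60.
Total = 31×70 + 28×30 + 21×50 + 17×40 + 11×60 = 5400.

5400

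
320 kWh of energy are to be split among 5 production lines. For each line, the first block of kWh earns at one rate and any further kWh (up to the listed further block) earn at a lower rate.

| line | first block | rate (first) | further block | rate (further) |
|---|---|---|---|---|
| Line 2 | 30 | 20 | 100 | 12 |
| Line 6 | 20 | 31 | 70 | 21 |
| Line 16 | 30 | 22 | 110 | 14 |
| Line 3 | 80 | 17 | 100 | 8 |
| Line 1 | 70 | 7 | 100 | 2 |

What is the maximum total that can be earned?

Order all 10 blocks by rate: Line 6/first 31 > Line 16/first 22 > Line 6/second 21 > Line 2/first 20 > Line 3/first 17 > Line 16/second 14 > Line 2/second 12 > Line 3/second 8 > Line 1/first 7 > Line 1/second 2.
Line 6/first (31): +20 → 300 left.
Line 16/first (22): +30 → 270 left.
Fill Line 6 second block (70 at 21) → 200 left.
Fill Line 2 first block (30 at 20) → 170 left.
Line 3 first at 17: fill all 80 → 90 left.
Line 16/second: +90 of 110 at 14; pool empty.
Total = 31×20 + 22×30 + 21×70 + 20×30 + 17×80 + 14×90 = 5970.

5970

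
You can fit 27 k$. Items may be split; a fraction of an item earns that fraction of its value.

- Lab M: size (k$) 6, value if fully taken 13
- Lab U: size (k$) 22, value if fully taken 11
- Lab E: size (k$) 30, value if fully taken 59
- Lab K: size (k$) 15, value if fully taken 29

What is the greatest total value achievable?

54.3

Sort by value density: Lab M 13/6≈2.17, Lab E 59/30≈1.97, Lab K 29/15≈1.93, Lab U 11/22≈0.5.
Lab M: take in full, 6 k$ for value 13 ; 21 left.
Only 21 k$ remain; take 21/30 of Lab E for value 59×21/30 = 41.3.
Total value = 54.3.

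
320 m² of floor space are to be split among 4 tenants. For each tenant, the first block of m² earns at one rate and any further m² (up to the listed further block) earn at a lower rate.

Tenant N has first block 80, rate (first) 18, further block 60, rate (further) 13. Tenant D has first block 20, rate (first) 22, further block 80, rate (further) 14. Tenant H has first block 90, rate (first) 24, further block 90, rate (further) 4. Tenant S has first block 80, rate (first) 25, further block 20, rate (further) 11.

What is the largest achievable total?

Rank every tier by rate: Tenant S/T1 25 > Tenant H/T1 24 > Tenant D/T1 22 > Tenant N/T1 18 > Tenant D/T2 14 > Tenant N/T2 13 > Tenant S/T2 11 > Tenant H/T2 4.
Tenant S T1 at 25: fill all 80 — 240 left.
Tenant H/T1 (24): +90 — 150 left.
Tenant D T1 at 22: fill all 20 — 130 left.
Fill Tenant N T1 block (80 at 18) — 50 left.
Tenant D/T2: +50 of 80 at 14; pool empty.
Total = 25×80 + 24×90 + 22×20 + 18×80 + 14×50 = 6740.

6740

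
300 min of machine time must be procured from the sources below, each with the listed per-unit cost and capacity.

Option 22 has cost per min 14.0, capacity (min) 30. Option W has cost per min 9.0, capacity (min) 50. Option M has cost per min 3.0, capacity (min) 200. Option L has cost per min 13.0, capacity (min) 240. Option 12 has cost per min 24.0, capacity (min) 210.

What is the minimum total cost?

1700

Use sources in increasing cost order.
Option M (3.0): use full 200 — 100 min to go.
Option W (9.0): use full 50 — 50 min to go.
Option L (13.0): take the remaining 50 — done.
Option 22, Option 12: unused.
Cost = 200×3.0 + 50×9.0 + 50×13.0 = 1700.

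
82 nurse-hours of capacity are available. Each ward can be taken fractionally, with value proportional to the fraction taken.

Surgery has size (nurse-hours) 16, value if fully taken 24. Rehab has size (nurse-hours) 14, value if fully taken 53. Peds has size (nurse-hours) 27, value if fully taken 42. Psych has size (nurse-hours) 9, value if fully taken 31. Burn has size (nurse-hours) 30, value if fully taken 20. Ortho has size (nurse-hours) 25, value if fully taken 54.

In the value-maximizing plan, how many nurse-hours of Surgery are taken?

Best value per unit of size first: Rehab 53/14≈3.79, Psych 31/9≈3.44, Ortho 54/25≈2.16, Peds 42/27≈1.56, Surgery 24/16≈1.5, Burn 20/30≈0.667.
Rehab: take in full, 14 nurse-hours for value 53 → 68 left.
Psych: take in full, 9 nurse-hours for value 31 → 59 left.
Ortho: take in full, 25 nurse-hours for value 54 → 34 left.
Take all of Peds (27 nurse-hours, value 42) → 7 nurse-hours left.
Fill the last 7 nurse-hours with part of Surgery: 7/16 of it earns 10.5.

7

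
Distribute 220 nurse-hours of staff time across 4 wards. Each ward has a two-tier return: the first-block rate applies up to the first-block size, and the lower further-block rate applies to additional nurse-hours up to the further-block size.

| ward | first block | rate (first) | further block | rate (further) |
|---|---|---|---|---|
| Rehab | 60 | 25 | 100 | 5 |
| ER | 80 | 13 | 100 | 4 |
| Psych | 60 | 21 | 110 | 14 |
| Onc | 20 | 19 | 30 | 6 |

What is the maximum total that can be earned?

4260

Treat each block as its own option and order by rate: Rehab/first 25 > Psych/first 21 > Onc/first 19 > Psych/second 14 > ER/first 13 > Onc/second 6 > Rehab/second 5 > ER/second 4.
Rehab/first (25): +60 → 160 left.
Psych/first (21): +60 → 100 left.
Onc first at 19: fill all 20 → 80 left.
Psych second at 14: only 80 left, fill 80.
Total = 25×60 + 21×60 + 19×20 + 14×80 = 4260.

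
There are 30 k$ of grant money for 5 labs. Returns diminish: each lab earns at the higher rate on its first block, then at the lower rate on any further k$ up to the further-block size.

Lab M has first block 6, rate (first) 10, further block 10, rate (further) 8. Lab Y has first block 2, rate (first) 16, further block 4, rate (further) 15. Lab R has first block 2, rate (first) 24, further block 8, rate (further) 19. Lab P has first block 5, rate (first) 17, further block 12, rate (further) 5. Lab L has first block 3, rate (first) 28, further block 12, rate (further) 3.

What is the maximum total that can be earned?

521

Rank every tier by rate: Lab L/tier1 28 > Lab R/tier1 24 > Lab R/tier2 19 > Lab P/tier1 17 > Lab Y/tier1 16 > Lab Y/tier2 15 > Lab M/tier1 10 > Lab M/tier2 8 > Lab P/tier2 5 > Lab L/tier2 3.
Lab L/tier1 (28): +3 ; 27 left.
Lab R/tier1 (24): +2 ; 25 left.
Lab R tier2 at 19: fill all 8 ; 17 left.
Lab P/tier1 (17): +5 ; 12 left.
Lab Y/tier1 (16): +2 ; 10 left.
Fill Lab Y tier2 block (4 at 15) ; 6 left.
Lab M/tier1 (10): +6 ; 0 left.
Total = 28×3 + 24×2 + 19×8 + 17×5 + 16×2 + 15×4 + 10×6 = 521.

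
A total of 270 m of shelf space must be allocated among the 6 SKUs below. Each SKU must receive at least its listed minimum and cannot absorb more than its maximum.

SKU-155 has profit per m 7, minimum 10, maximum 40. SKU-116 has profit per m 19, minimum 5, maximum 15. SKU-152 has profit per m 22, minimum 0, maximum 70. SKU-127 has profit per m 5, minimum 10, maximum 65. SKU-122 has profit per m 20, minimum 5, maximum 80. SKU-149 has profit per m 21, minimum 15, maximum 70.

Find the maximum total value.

Meeting every minimum uses 10+5+0+10+5+15 = 45 m, leaving 225.
Order the SKUs by profit per m: SKU-152 22 > SKU-149 21 > SKU-122 20 > SKU-116 19 > SKU-155 7 > SKU-127 5.
SKU-152: +70 to 70 (cap) — 155 left.
SKU-149: +55 to 70 (cap) — 100 left.
SKU-122: +75 to 80 (cap) — 25 left.
SKU-116: +10 to 15 (cap) — 15 left.
SKU-155 has room for 30 more but only 15 remain, so it gets 25.
Total = 7×25 + 19×15 + 22×70 + 5×10 + 20×80 + 21×70 = 5120.

5120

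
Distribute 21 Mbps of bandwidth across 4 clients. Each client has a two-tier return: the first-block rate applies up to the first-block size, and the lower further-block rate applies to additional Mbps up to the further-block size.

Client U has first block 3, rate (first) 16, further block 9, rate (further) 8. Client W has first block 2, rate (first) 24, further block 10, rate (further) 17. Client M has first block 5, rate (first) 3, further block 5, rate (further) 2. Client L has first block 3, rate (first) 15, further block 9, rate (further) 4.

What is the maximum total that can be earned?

335

Order all 8 blocks by rate: Client W/first 24 > Client W/second 17 > Client U/first 16 > Client L/first 15 > Client U/second 8 > Client L/second 4 > Client M/first 3 > Client M/second 2.
Fill Client W first block (2 at 24) ; 19 left.
Fill Client W second block (10 at 17) ; 9 left.
Fill Client U first block (3 at 16) ; 6 left.
Client L first at 15: fill all 3 ; 3 left.
3 remain; put them into Client U second at 8.
Total = 24×2 + 17×10 + 16×3 + 15×3 + 8×3 = 335.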